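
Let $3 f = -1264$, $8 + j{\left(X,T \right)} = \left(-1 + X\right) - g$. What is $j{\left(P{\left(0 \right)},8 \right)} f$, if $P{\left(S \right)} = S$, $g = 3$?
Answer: $5056$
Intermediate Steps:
$j{\left(X,T \right)} = -12 + X$ ($j{\left(X,T \right)} = -8 + \left(\left(-1 + X\right) - 3\right) = -8 + \left(-4 + X\right) = -12 + X$)
$f = - \frac{1264}{3}$ ($f = \frac{1}{3} \left(-1264\right) = - \frac{1264}{3} \approx -421.33$)
$j{\left(P{\left(0 \right)},8 \right)} f = \left(-12 + 0\right) \left(- \frac{1264}{3}\right) = \left(-12\right) \left(- \frac{1264}{3}\right) = 5056$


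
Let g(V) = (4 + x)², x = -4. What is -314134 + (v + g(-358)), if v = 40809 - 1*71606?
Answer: -344931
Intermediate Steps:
g(V) = 0 (g(V) = (4 - 4)² = 0² = 0)
v = -30797 (v = 40809 - 71606 = -30797)
-314134 + (v + g(-358)) = -314134 + (-30797 + 0) = -314134 - 30797 = -344931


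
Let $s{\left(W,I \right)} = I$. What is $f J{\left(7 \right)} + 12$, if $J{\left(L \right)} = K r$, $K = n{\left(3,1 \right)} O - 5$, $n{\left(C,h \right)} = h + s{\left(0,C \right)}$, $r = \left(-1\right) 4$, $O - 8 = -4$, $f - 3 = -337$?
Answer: $14708$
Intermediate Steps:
$f = -334$ ($f = 3 - 337 = -334$)
$O = 4$ ($O = 8 - 4 = 4$)
$r = -4$
$n{\left(C,h \right)} = C + h$ ($n{\left(C,h \right)} = h + C = C + h$)
$K = 11$ ($K = \left(3 + 1\right) 4 - 5 = 4 \cdot 4 - 5 = 16 - 5 = 11$)
$J{\left(L \right)} = -44$ ($J{\left(L \right)} = 11 \left(-4\right) = -44$)
$f J{\left(7 \right)} + 12 = \left(-334\right) \left(-44\right) + 12 = 14696 + 12 = 14708$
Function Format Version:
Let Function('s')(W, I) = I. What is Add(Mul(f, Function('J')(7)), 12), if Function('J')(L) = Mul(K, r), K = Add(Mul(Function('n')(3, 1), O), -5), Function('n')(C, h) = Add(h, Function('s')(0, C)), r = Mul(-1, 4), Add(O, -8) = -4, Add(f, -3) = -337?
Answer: 14708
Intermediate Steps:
f = -334 (f = Add(3, -337) = -334)
O = 4 (O = Add(8, -4) = 4)
r = -4
Function('n')(C, h) = Add(C, h) (Function('n')(C, h) = Add(h, C) = Add(C, h))
K = 11 (K = Add(Mul(Add(3, 1), 4), -5) = Add(Mul(4, 4), -5) = Add(16, -5) = 11)
Function('J')(L) = -44 (Function('J')(L) = Mul(11, -4) = -44)
Add(Mul(f, Function('J')(7)), 12) = Add(Mul(-334, -44), 12) = Add(14696, 12) = 14708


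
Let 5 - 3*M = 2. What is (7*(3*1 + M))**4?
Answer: 614656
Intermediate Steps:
M = 1 (M = 5/3 - 1/3*2 = 5/3 - 2/3 = 1)
(7*(3*1 + M))**4 = (7*(3*1 + 1))**4 = (7*(3 + 1))**4 = (7*4)**4 = 28**4 = 614656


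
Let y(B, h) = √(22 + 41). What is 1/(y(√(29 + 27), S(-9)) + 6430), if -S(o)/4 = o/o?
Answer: 6430/41344837 - 3*√7/41344837 ≈ 0.00015533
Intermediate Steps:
S(o) = -4 (S(o) = -4*o/o = -4*1 = -4)
y(B, h) = 3*√7 (y(B, h) = √63 = 3*√7)
1/(y(√(29 + 27), S(-9)) + 6430) = 1/(3*√7 + 6430) = 1/(6430 + 3*√7)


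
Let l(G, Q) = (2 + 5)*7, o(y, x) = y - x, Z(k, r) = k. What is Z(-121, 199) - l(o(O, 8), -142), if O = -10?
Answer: -170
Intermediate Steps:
l(G, Q) = 49 (l(G, Q) = 7*7 = 49)
Z(-121, 199) - l(o(O, 8), -142) = -121 - 1*49 = -121 - 49 = -170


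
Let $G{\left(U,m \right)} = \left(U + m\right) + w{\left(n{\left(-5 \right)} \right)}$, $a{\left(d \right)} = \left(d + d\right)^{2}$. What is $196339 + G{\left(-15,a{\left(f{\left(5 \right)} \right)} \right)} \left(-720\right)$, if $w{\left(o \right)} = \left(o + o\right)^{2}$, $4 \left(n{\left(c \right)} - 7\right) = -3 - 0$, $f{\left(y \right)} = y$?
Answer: $22639$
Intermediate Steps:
$n{\left(c \right)} = \frac{25}{4}$ ($n{\left(c \right)} = 7 + \frac{-3 - 0}{4} = 7 + \frac{-3 + 0}{4} = 7 + \frac{1}{4} \left(-3\right) = 7 - \frac{3}{4} = \frac{25}{4}$)
$w{\left(o \right)} = 4 o^{2}$ ($w{\left(o \right)} = \left(2 o\right)^{2} = 4 o^{2}$)
$a{\left(d \right)} = 4 d^{2}$ ($a{\left(d \right)} = \left(2 d\right)^{2} = 4 d^{2}$)
$G{\left(U,m \right)} = \frac{625}{4} + U + m$ ($G{\left(U,m \right)} = \left(U + m\right) + 4 \left(\frac{25}{4}\right)^{2} = \left(U + m\right) + 4 \cdot \frac{625}{16} = \left(U + m\right) + \frac{625}{4} = \frac{625}{4} + U + m$)
$196339 + G{\left(-15,a{\left(f{\left(5 \right)} \right)} \right)} \left(-720\right) = 196339 + \left(\frac{625}{4} - 15 + 4 \cdot 5^{2}\right) \left(-720\right) = 196339 + \left(\frac{625}{4} - 15 + 4 \cdot 25\right) \left(-720\right) = 196339 + \left(\frac{625}{4} - 15 + 100\right) \left(-720\right) = 196339 + \frac{965}{4} \left(-720\right) = 196339 - 173700 = 22639$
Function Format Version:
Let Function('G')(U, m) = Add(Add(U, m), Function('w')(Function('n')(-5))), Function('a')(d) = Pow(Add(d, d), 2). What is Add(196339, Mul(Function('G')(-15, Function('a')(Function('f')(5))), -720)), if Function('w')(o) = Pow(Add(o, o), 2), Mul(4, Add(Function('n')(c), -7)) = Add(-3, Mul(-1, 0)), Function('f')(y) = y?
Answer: 22639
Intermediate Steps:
Function('n')(c) = Rational(25, 4) (Function('n')(c) = Add(7, Mul(Rational(1, 4), Add(-3, Mul(-1, 0)))) = Add(7, Mul(Rational(1, 4), Add(-3, 0))) = Add(7, Mul(Rational(1, 4), -3)) = Add(7, Rational(-3, 4)) = Rational(25, 4))
Function('w')(o) = Mul(4, Pow(o, 2)) (Function('w')(o) = Pow(Mul(2, o), 2) = Mul(4, Pow(o, 2)))
Function('a')(d) = Mul(4, Pow(d, 2)) (Function('a')(d) = Pow(Mul(2, d), 2) = Mul(4, Pow(d, 2)))
Function('G')(U, m) = Add(Rational(625, 4), U, m) (Function('G')(U, m) = Add(Add(U, m), Mul(4, Pow(Rational(25, 4), 2))) = Add(Add(U, m), Mul(4, Rational(625, 16))) = Add(Add(U, m), Rational(625, 4)) = Add(Rational(625, 4), U, m))
Add(196339, Mul(Function('G')(-15, Function('a')(Function('f')(5))), -720)) = Add(196339, Mul(Add(Rational(625, 4), -15, Mul(4, Pow(5, 2))), -720)) = Add(196339, Mul(Add(Rational(625, 4), -15, Mul(4, 25)), -720)) = Add(196339, Mul(Add(Rational(625, 4), -15, 100), -720)) = Add(196339, Mul(Rational(965, 4), -720)) = Add(196339, -173700) = 22639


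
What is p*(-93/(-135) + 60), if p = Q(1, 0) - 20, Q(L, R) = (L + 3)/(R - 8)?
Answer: -111971/90 ≈ -1244.1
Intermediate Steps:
Q(L, R) = (3 + L)/(-8 + R)
p = -41/2 (p = (3 + 1)/(-8 + 0) - 20 = 4/(-8) - 20 = -⅛*4 - 20 = -½ - 20 = -41/2 ≈ -20.500)
p*(-93/(-135) + 60) = -41*(-93/(-135) + 60)/2 = -41*(-93*(-1/135) + 60)/2 = -41*(31/45 + 60)/2 = -41/2*2731/45 = -111971/90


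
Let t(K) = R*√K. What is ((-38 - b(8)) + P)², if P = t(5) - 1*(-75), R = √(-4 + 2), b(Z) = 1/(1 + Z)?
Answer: 109414/81 + 664*I*√10/9 ≈ 1350.8 + 233.31*I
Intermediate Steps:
R = I*√2 (R = √(-2) = I*√2 ≈ 1.4142*I)
t(K) = I*√2*√K (t(K) = (I*√2)*√K = I*√2*√K)
P = 75 + I*√10 (P = I*√2*√5 - 1*(-75) = I*√10 + 75 = 75 + I*√10 ≈ 75.0 + 3.1623*I)
((-38 - b(8)) + P)² = ((-38 - 1/(1 + 8)) + (75 + I*√10))² = ((-38 - 1/9) + (75 + I*√10))² = ((-38 - 1*⅑) + (75 + I*√10))² = ((-38 - ⅑) + (75 + I*√10))² = (-343/9 + (75 + I*√10))² = (332/9 + I*√10)²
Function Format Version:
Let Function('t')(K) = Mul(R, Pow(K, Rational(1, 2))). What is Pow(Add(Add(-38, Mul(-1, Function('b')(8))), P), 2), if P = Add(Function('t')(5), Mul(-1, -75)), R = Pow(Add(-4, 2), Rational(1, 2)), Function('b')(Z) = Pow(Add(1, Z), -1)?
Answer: Add(Rational(109414, 81), Mul(Rational(664, 9), I, Pow(10, Rational(1, 2)))) ≈ Add(1350.8, Mul(233.31, I))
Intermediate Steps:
R = Mul(I, Pow(2, Rational(1, 2))) (R = Pow(-2, Rational(1, 2)) = Mul(I, Pow(2, Rational(1, 2))) ≈ Mul(1.4142, I))
Function('t')(K) = Mul(I, Pow(2, Rational(1, 2)), Pow(K, Rational(1, 2))) (Function('t')(K) = Mul(Mul(I, Pow(2, Rational(1, 2))), Pow(K, Rational(1, 2))) = Mul(I, Pow(2, Rational(1, 2)), Pow(K, Rational(1, 2))))
P = Add(75, Mul(I, Pow(10, Rational(1, 2)))) (P = Add(Mul(I, Pow(2, Rational(1, 2)), Pow(5, Rational(1, 2))), Mul(-1, -75)) = Add(Mul(I, Pow(10, Rational(1, 2))), 75) = Add(75, Mul(I, Pow(10, Rational(1, 2)))) ≈ Add(75.000, Mul(3.1623, I)))
Pow(Add(Add(-38, Mul(-1, Function('b')(8))), P), 2) = Pow(Add(Add(-38, Mul(-1, Pow(Add(1, 8), -1))), Add(75, Mul(I, Pow(10, Rational(1, 2))))), 2) = Pow(Add(Add(-38, Mul(-1, Pow(9, -1))), Add(75, Mul(I, Pow(10, Rational(1, 2))))), 2) = Pow(Add(Add(-38, Mul(-1, Rational(1, 9))), Add(75, Mul(I, Pow(10, Rational(1, 2))))), 2) = Pow(Add(Add(-38, Rational(-1, 9)), Add(75, Mul(I, Pow(10, Rational(1, 2))))), 2) = Pow(Add(Rational(-343, 9), Add(75, Mul(I, Pow(10, Rational(1, 2))))), 2) = Pow(Add(Rational(332, 9), Mul(I, Pow(10, Rational(1, 2)))), 2)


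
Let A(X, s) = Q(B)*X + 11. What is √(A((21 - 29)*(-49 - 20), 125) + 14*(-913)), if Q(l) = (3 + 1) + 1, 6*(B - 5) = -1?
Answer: I*√10011 ≈ 100.05*I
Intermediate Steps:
B = 29/6 (B = 5 + (⅙)*(-1) = 5 - ⅙ = 29/6 ≈ 4.8333)
Q(l) = 5 (Q(l) = 4 + 1 = 5)
A(X, s) = 11 + 5*X (A(X, s) = 5*X + 11 = 11 + 5*X)
√(A((21 - 29)*(-49 - 20), 125) + 14*(-913)) = √((11 + 5*((21 - 29)*(-49 - 20))) + 14*(-913)) = √((11 + 5*(-8*(-69))) - 12782) = √((11 + 5*552) - 12782) = √((11 + 2760) - 12782) = √(2771 - 12782) = √(-10011) = I*√10011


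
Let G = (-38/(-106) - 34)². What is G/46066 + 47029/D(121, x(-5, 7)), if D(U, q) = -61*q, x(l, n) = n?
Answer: -6084166629423/55253541238 ≈ -110.11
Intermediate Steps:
G = 3179089/2809 (G = (-38*(-1/106) - 34)² = (19/53 - 34)² = (-1783/53)² = 3179089/2809 ≈ 1131.8)
G/46066 + 47029/D(121, x(-5, 7)) = (3179089/2809)/46066 + 47029/((-61*7)) = (3179089/2809)*(1/46066) + 47029/(-427) = 3179089/129399394 + 47029*(-1/427) = 3179089/129399394 - 47029/427 = -6084166629423/55253541238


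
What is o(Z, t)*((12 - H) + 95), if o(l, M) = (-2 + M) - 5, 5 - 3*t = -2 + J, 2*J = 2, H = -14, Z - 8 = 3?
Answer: -605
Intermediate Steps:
Z = 11 (Z = 8 + 3 = 11)
J = 1 (J = (1/2)*2 = 1)
t = 2 (t = 5/3 - (-2 + 1)/3 = 5/3 - 1/3*(-1) = 5/3 + 1/3 = 2)
o(l, M) = -7 + M
o(Z, t)*((12 - H) + 95) = (-7 + 2)*((12 - 1*(-14)) + 95) = -5*((12 + 14) + 95) = -5*(26 + 95) = -5*121 = -605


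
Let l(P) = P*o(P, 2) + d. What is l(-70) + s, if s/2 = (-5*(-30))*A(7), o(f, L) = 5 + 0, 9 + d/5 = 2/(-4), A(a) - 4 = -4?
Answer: -795/2 ≈ -397.50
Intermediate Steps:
A(a) = 0 (A(a) = 4 - 4 = 0)
d = -95/2 (d = -45 + 5*(2/(-4)) = -45 + 5*(2*(-1/4)) = -45 + 5*(-1/2) = -45 - 5/2 = -95/2 ≈ -47.500)
o(f, L) = 5
l(P) = -95/2 + 5*P (l(P) = P*5 - 95/2 = 5*P - 95/2 = -95/2 + 5*P)
s = 0 (s = 2*(-5*(-30)*0) = 2*(150*0) = 2*0 = 0)
l(-70) + s = (-95/2 + 5*(-70)) + 0 = (-95/2 - 350) + 0 = -795/2 + 0 = -795/2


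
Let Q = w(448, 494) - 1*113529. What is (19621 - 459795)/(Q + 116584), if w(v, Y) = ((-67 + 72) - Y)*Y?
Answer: 62882/34073 ≈ 1.8455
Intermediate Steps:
w(v, Y) = Y*(5 - Y) (w(v, Y) = (5 - Y)*Y = Y*(5 - Y))
Q = -355095 (Q = 494*(5 - 1*494) - 1*113529 = 494*(5 - 494) - 113529 = 494*(-489) - 113529 = -241566 - 113529 = -355095)
(19621 - 459795)/(Q + 116584) = (19621 - 459795)/(-355095 + 116584) = -440174/(-238511) = -440174*(-1/238511) = 62882/34073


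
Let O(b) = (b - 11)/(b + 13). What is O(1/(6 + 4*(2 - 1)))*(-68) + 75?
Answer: 17237/131 ≈ 131.58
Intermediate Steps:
O(b) = (-11 + b)/(13 + b)
O(1/(6 + 4*(2 - 1)))*(-68) + 75 = ((-11 + 1/(6 + 4*(2 - 1)))/(13 + 1/(6 + 4*(2 - 1))))*(-68) + 75 = ((-11 + 1/(6 + 4*1))/(13 + 1/(6 + 4*1)))*(-68) + 75 = ((-11 + 1/(6 + 4))/(13 + 1/(6 + 4)))*(-68) + 75 = ((-11 + 1/10)/(13 + 1/10))*(-68) + 75 = ((-11 + ⅒)/(13 + ⅒))*(-68) + 75 = (-109/10/(131/10))*(-68) + 75 = ((10/131)*(-109/10))*(-68) + 75 = -109/131*(-68) + 75 = 7412/131 + 75 = 17237/131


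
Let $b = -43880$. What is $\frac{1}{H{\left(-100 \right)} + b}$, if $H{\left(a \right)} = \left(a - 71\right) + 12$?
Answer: $- \frac{1}{44039} \approx -2.2707 \cdot 10^{-5}$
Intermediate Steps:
$H{\left(a \right)} = -59 + a$ ($H{\left(a \right)} = \left(-71 + a\right) + 12 = -59 + a$)
$\frac{1}{H{\left(-100 \right)} + b} = \frac{1}{\left(-59 - 100\right) - 43880} = \frac{1}{-159 - 43880} = \frac{1}{-44039} = - \frac{1}{44039}$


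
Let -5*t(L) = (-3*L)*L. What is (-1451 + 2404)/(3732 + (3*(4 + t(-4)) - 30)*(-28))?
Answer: 4765/17148 ≈ 0.27787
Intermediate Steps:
t(L) = 3*L²/5 (t(L) = -(-3*L)*L/5 = -(-3)*L²/5 = 3*L²/5)
(-1451 + 2404)/(3732 + (3*(4 + t(-4)) - 30)*(-28)) = (-1451 + 2404)/(3732 + (3*(4 + (⅗)*(-4)²) - 30)*(-28)) = 953/(3732 + (3*(4 + (⅗)*16) - 30)*(-28)) = 953/(3732 + (3*(4 + 48/5) - 30)*(-28)) = 953/(3732 + (3*(68/5) - 30)*(-28)) = 953/(3732 + (204/5 - 30)*(-28)) = 953/(3732 + (54/5)*(-28)) = 953/(3732 - 1512/5) = 953/(17148/5) = 953*(5/17148) = 4765/17148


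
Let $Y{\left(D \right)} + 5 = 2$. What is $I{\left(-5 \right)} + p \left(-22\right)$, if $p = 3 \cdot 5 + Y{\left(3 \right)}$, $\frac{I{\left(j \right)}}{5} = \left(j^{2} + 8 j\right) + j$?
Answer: $-364$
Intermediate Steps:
$Y{\left(D \right)} = -3$ ($Y{\left(D \right)} = -5 + 2 = -3$)
$I{\left(j \right)} = 5 j^{2} + 45 j$ ($I{\left(j \right)} = 5 \left(\left(j^{2} + 8 j\right) + j\right) = 5 \left(j^{2} + 9 j\right) = 5 j^{2} + 45 j$)
$p = 12$ ($p = 3 \cdot 5 - 3 = 15 - 3 = 12$)
$I{\left(-5 \right)} + p \left(-22\right) = 5 \left(-5\right) \left(9 - 5\right) + 12 \left(-22\right) = 5 \left(-5\right) 4 - 264 = -100 - 264 = -364$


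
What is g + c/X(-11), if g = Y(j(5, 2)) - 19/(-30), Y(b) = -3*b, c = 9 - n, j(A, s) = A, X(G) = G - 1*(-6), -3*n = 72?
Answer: -629/30 ≈ -20.967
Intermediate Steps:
n = -24 (n = -⅓*72 = -24)
X(G) = 6 + G (X(G) = G + 6 = 6 + G)
c = 33 (c = 9 - 1*(-24) = 9 + 24 = 33)
g = -431/30 (g = -3*5 - 19/(-30) = -15 - 19*(-1/30) = -15 + 19/30 = -431/30 ≈ -14.367)
g + c/X(-11) = -431/30 + 33/(6 - 11) = -431/30 + 33/(-5) = -431/30 - ⅕*33 = -431/30 - 33/5 = -629/30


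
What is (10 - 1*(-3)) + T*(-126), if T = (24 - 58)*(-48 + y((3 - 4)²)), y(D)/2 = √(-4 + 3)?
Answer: -205619 + 8568*I ≈ -2.0562e+5 + 8568.0*I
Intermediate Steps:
y(D) = 2*I (y(D) = 2*√(-4 + 3) = 2*√(-1) = 2*I)
T = 1632 - 68*I (T = (24 - 58)*(-48 + 2*I) = -34*(-48 + 2*I) = 1632 - 68*I ≈ 1632.0 - 68.0*I)
(10 - 1*(-3)) + T*(-126) = (10 - 1*(-3)) + (1632 - 68*I)*(-126) = (10 + 3) + (-205632 + 8568*I) = 13 + (-205632 + 8568*I) = -205619 + 8568*I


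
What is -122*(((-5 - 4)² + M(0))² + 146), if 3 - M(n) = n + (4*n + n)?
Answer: -878644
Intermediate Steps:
M(n) = 3 - 6*n (M(n) = 3 - (n + (4*n + n)) = 3 - (n + 5*n) = 3 - 6*n)
-122*(((-5 - 4)² + M(0))² + 146) = -122*(((-5 - 4)² + (3 - 6*0))² + 146) = -122*(((-9)² + (3 + 0))² + 146) = -122*((81 + 3)² + 146) = -122*(84² + 146) = -122*(7056 + 146) = -122*7202 = -878644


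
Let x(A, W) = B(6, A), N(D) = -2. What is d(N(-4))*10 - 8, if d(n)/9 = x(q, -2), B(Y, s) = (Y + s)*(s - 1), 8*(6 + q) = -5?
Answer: 13469/32 ≈ 420.91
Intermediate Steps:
q = -53/8 (q = -6 + (⅛)*(-5) = -6 - 5/8 = -53/8 ≈ -6.6250)
B(Y, s) = (-1 + s)*(Y + s) (B(Y, s) = (Y + s)*(-1 + s) = (-1 + s)*(Y + s))
x(A, W) = -6 + A² + 5*A (x(A, W) = A² - 1*6 - A + 6*A = A² - 6 - A + 6*A = -6 + A² + 5*A)
d(n) = 2745/64 (d(n) = 9*(-6 + (-53/8)² + 5*(-53/8)) = 9*(-6 + 2809/64 - 265/8) = 9*(305/64) = 2745/64)
d(N(-4))*10 - 8 = (2745/64)*10 - 8 = 13725/32 - 8 = 13469/32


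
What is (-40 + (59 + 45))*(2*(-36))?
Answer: -4608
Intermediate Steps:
(-40 + (59 + 45))*(2*(-36)) = (-40 + 104)*(-72) = 64*(-72) = -4608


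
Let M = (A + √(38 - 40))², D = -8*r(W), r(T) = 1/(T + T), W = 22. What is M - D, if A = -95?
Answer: 99255/11 - 190*I*√2 ≈ 9023.2 - 268.7*I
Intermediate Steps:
r(T) = 1/(2*T)
D = -2/11 (D = -4/22 = -8*1/44 = -2/11 ≈ -0.18182)
M = (-95 + I*√2)² (M = (-95 + √(38 - 40))² = (-95 + √(-2))² = (-95 + I*√2)² ≈ 9023.0 - 268.7*I)
M - D = (95 - I*√2)² - 1*(-2/11) = (95 - I*√2)² + 2/11 = 2/11 + (95 - I*√2)²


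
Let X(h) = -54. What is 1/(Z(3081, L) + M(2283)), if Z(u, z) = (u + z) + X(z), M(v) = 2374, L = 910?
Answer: 1/6311 ≈ 0.00015845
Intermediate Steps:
Z(u, z) = -54 + u + z (Z(u, z) = (u + z) - 54 = -54 + u + z)
1/(Z(3081, L) + M(2283)) = 1/((-54 + 3081 + 910) + 2374) = 1/(3937 + 2374) = 1/6311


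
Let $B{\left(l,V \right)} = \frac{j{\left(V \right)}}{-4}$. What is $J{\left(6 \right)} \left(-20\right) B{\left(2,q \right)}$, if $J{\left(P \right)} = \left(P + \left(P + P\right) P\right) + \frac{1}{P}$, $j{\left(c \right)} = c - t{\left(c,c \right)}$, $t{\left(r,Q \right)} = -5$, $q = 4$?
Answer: $\frac{7035}{2} \approx 3517.5$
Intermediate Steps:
$j{\left(c \right)} = 5 + c$ ($j{\left(c \right)} = c - -5 = c + 5 = 5 + c$)
$J{\left(P \right)} = P + \frac{1}{P} + 2 P^{2}$ ($J{\left(P \right)} = \left(P + 2 P P\right) + \frac{1}{P} = \left(P + 2 P^{2}\right) + \frac{1}{P} = P + \frac{1}{P} + 2 P^{2}$)
$B{\left(l,V \right)} = - \frac{5}{4} - \frac{V}{4}$ ($B{\left(l,V \right)} = \frac{5 + V}{-4} = \left(5 + V\right) \left(- \frac{1}{4}\right) = - \frac{5}{4} - \frac{V}{4}$)
$J{\left(6 \right)} \left(-20\right) B{\left(2,q \right)} = \left(6 + \frac{1}{6} + 2 \cdot 6^{2}\right) \left(-20\right) \left(- \frac{5}{4} - 1\right) = \left(6 + \frac{1}{6} + 2 \cdot 36\right) \left(-20\right) \left(- \frac{5}{4} - 1\right) = \left(6 + \frac{1}{6} + 72\right) \left(-20\right) \left(- \frac{9}{4}\right) = \frac{469}{6} \left(-20\right) \left(- \frac{9}{4}\right) = \left(- \frac{4690}{3}\right) \left(- \frac{9}{4}\right) = \frac{7035}{2}$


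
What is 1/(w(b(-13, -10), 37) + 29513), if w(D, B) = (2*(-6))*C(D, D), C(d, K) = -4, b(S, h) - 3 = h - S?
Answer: 1/29561 ≈ 3.3828e-5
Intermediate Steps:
b(S, h) = 3 + h - S (b(S, h) = 3 + (h - S) = 3 + h - S)
w(D, B) = 48 (w(D, B) = (2*(-6))*(-4) = -12*(-4) = 48)
1/(w(b(-13, -10), 37) + 29513) = 1/(48 + 29513) = 1/29561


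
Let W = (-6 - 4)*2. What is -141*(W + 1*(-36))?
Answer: 7896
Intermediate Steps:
W = -20 (W = -10*2 = -20)
-141*(W + 1*(-36)) = -141*(-20 + 1*(-36)) = -141*(-20 - 36) = -141*(-56) = 7896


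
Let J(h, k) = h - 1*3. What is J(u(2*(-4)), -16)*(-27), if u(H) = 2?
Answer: 27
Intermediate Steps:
J(h, k) = -3 + h (J(h, k) = h - 3 = -3 + h)
J(u(2*(-4)), -16)*(-27) = (-3 + 2)*(-27) = -1*(-27) = 27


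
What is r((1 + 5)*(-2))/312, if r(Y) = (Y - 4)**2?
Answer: 32/39 ≈ 0.82051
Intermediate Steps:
r(Y) = (-4 + Y)**2
r((1 + 5)*(-2))/312 = (-4 + (1 + 5)*(-2))**2/312 = (-4 + 6*(-2))**2*(1/312) = (-4 - 12)**2*(1/312) = (-16)**2*(1/312) = 256*(1/312) = 32/39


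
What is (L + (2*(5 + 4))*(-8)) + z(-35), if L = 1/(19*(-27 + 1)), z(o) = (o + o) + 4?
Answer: -103741/494 ≈ -210.00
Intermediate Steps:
z(o) = 4 + 2*o (z(o) = 2*o + 4 = 4 + 2*o)
L = -1/494 (L = 1/(19*(-26)) = 1/(-494) = -1/494 ≈ -0.0020243)
(L + (2*(5 + 4))*(-8)) + z(-35) = (-1/494 + (2*(5 + 4))*(-8)) + (4 + 2*(-35)) = (-1/494 + (2*9)*(-8)) + (4 - 70) = (-1/494 + 18*(-8)) - 66 = (-1/494 - 144) - 66 = -71137/494 - 66 = -103741/494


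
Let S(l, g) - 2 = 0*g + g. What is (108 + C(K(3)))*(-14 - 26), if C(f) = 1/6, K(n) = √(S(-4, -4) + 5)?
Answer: -12980/3 ≈ -4326.7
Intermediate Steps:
S(l, g) = 2 + g (S(l, g) = 2 + (0*g + g) = 2 + (0 + g) = 2 + g)
K(n) = √3 (K(n) = √((2 - 4) + 5) = √(-2 + 5) = √3)
C(f) = ⅙
(108 + C(K(3)))*(-14 - 26) = (108 + ⅙)*(-14 - 26) = (649/6)*(-40) = -12980/3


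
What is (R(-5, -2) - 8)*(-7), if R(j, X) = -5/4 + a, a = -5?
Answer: 399/4 ≈ 99.750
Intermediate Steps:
R(j, X) = -25/4 (R(j, X) = -5/4 - 5 = -25/4)
(R(-5, -2) - 8)*(-7) = (-25/4 - 8)*(-7) = -57/4*(-7) = 399/4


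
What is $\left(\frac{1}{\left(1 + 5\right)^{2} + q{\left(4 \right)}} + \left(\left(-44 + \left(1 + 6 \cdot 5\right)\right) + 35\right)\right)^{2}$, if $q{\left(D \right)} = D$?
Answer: $\frac{776161}{1600} \approx 485.1$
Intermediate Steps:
$\left(\frac{1}{\left(1 + 5\right)^{2} + q{\left(4 \right)}} + \left(\left(-44 + \left(1 + 6 \cdot 5\right)\right) + 35\right)\right)^{2} = \left(\frac{1}{\left(1 + 5\right)^{2} + 4} + \left(\left(-44 + \left(1 + 6 \cdot 5\right)\right) + 35\right)\right)^{2} = \left(\frac{1}{6^{2} + 4} + \left(\left(-44 + \left(1 + 30\right)\right) + 35\right)\right)^{2} = \left(\frac{1}{36 + 4} + \left(\left(-44 + 31\right) + 35\right)\right)^{2} = \left(\frac{1}{40} + \left(-13 + 35\right)\right)^{2} = \left(\frac{1}{40} + 22\right)^{2} = \left(\frac{881}{40}\right)^{2} = \frac{776161}{1600}$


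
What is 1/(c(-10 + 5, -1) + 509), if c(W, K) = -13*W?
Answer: 1/574 ≈ 0.0017422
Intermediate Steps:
1/(c(-10 + 5, -1) + 509) = 1/(-13*(-10 + 5) + 509) = 1/(-13*(-5) + 509) = 1/(65 + 509) = 1/574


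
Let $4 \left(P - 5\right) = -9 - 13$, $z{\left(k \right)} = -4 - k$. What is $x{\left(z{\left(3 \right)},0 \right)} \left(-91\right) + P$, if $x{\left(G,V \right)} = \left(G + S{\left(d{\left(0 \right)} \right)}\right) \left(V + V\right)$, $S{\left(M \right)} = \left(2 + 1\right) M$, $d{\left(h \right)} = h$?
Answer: $- \frac{1}{2} \approx -0.5$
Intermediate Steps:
$S{\left(M \right)} = 3 M$
$x{\left(G,V \right)} = 2 G V$ ($x{\left(G,V \right)} = \left(G + 3 \cdot 0\right) \left(V + V\right) = \left(G + 0\right) 2 V = G 2 V = 2 G V$)
$P = - \frac{1}{2}$ ($P = 5 + \frac{-9 - 13}{4} = 5 + \frac{1}{4} \left(-22\right) = 5 - \frac{11}{2} = - \frac{1}{2} \approx -0.5$)
$x{\left(z{\left(3 \right)},0 \right)} \left(-91\right) + P = 2 \left(-4 - 3\right) 0 \left(-91\right) - \frac{1}{2} = 2 \left(-7\right) 0 \left(-91\right) - \frac{1}{2} = 0 \left(-91\right) - \frac{1}{2} = 0 - \frac{1}{2} = - \frac{1}{2}$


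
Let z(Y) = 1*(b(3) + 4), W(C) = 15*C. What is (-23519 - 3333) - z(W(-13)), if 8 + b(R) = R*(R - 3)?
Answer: -26848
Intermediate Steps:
b(R) = -8 + R*(-3 + R) (b(R) = -8 + R*(R - 3) = -8 + R*(-3 + R))
z(Y) = -4 (z(Y) = 1*((-8 + 3² - 3*3) + 4) = 1*((-8 + 9 - 9) + 4) = 1*(-8 + 4) = 1*(-4) = -4)
(-23519 - 3333) - z(W(-13)) = (-23519 - 3333) - 1*(-4) = -26852 + 4 = -26848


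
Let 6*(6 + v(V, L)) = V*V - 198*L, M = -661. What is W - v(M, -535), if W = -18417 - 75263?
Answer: -1104895/6 ≈ -1.8415e+5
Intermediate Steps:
v(V, L) = -6 - 33*L + V²/6 (v(V, L) = -6 + (V*V - 198*L)/6 = -6 + (V² - 198*L)/6 = -6 + (-33*L + V²/6) = -6 - 33*L + V²/6)
W = -93680
W - v(M, -535) = -93680 - (-6 - 33*(-535) + (⅙)*(-661)²) = -93680 - (-6 + 17655 + (⅙)*436921) = -93680 - (-6 + 17655 + 436921/6) = -93680 - 1*542815/6 = -93680 - 542815/6 = -1104895/6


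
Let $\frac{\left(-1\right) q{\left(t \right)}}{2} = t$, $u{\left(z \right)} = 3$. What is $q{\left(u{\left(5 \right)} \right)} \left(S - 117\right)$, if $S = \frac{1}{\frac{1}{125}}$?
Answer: $-48$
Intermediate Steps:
$q{\left(t \right)} = - 2 t$
$S = 125$ ($S = \frac{1}{\frac{1}{125}} = 125$)
$q{\left(u{\left(5 \right)} \right)} \left(S - 117\right) = \left(-2\right) 3 \left(125 - 117\right) = \left(-6\right) 8 = -48$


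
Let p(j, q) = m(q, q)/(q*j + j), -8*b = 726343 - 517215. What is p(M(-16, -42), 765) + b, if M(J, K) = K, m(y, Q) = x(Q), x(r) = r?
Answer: -280336339/10724 ≈ -26141.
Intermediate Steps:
m(y, Q) = Q
b = -26141 (b = -(726343 - 517215)/8 = -1/8*209128 = -26141)
p(j, q) = q/(j + j*q) (p(j, q) = q/(q*j + j) = q/(j*q + j) = q/(j + j*q))
p(M(-16, -42), 765) + b = 765/(-42*(1 + 765)) - 26141 = 765*(-1/42)/766 - 26141 = 765*(-1/42)*(1/766) - 26141 = -255/10724 - 26141 = -280336339/10724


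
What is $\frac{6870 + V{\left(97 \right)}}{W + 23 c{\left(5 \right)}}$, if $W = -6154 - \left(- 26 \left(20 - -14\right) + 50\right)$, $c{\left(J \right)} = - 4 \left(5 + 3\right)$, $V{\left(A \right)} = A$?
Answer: $- \frac{6967}{6056} \approx -1.1504$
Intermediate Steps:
$c{\left(J \right)} = -32$ ($c{\left(J \right)} = \left(-4\right) 8 = -32$)
$W = -5320$ ($W = -6154 - \left(- 26 \left(20 + 14\right) + 50\right) = -6154 - \left(\left(-26\right) 34 + 50\right) = -6154 - \left(-884 + 50\right) = -6154 - -834 = -6154 + 834 = -5320$)
$\frac{6870 + V{\left(97 \right)}}{W + 23 c{\left(5 \right)}} = \frac{6870 + 97}{-5320 + 23 \left(-32\right)} = \frac{6967}{-5320 - 736} = \frac{6967}{-6056} = 6967 \left(- \frac{1}{6056}\right) = - \frac{6967}{6056}$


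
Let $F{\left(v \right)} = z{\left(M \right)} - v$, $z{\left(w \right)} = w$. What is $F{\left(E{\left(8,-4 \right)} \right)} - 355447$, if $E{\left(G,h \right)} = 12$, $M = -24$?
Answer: $-355483$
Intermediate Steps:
$F{\left(v \right)} = -24 - v$
$F{\left(E{\left(8,-4 \right)} \right)} - 355447 = \left(-24 - 12\right) - 355447 = -36 - 355447 = -355483$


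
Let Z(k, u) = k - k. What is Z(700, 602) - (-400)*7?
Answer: 2800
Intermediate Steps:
Z(k, u) = 0
Z(700, 602) - (-400)*7 = 0 - (-400)*7 = 0 - 1*(-2800) = 0 + 2800 = 2800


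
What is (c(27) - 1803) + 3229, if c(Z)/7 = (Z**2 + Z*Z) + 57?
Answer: 12031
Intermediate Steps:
c(Z) = 399 + 14*Z**2 (c(Z) = 7*((Z**2 + Z*Z) + 57) = 7*((Z**2 + Z**2) + 57) = 7*(2*Z**2 + 57) = 7*(57 + 2*Z**2) = 399 + 14*Z**2)
(c(27) - 1803) + 3229 = ((399 + 14*27**2) - 1803) + 3229 = ((399 + 14*729) - 1803) + 3229 = ((399 + 10206) - 1803) + 3229 = (10605 - 1803) + 3229 = 8802 + 3229 = 12031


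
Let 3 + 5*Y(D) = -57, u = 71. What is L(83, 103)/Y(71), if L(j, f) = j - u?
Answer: -1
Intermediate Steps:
Y(D) = -12 (Y(D) = -⅗ + (⅕)*(-57) = -⅗ - 57/5 = -12)
L(j, f) = -71 + j (L(j, f) = j - 1*71 = j - 71 = -71 + j)
L(83, 103)/Y(71) = (-71 + 83)/(-12) = 12*(-1/12) = -1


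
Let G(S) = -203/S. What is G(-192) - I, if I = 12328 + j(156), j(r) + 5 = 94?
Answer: -2383861/192 ≈ -12416.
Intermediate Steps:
j(r) = 89 (j(r) = -5 + 94 = 89)
I = 12417 (I = 12328 + 89 = 12417)
G(-192) - I = -203/(-192) - 1*12417 = -203*(-1/192) - 12417 = 203/192 - 12417 = -2383861/192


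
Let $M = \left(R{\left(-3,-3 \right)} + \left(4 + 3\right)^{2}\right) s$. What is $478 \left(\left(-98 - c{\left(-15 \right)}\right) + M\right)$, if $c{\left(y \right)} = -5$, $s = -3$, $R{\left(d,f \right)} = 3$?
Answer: $-119022$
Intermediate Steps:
$M = -156$ ($M = \left(3 + \left(4 + 3\right)^{2}\right) \left(-3\right) = \left(3 + 7^{2}\right) \left(-3\right) = \left(3 + 49\right) \left(-3\right) = 52 \left(-3\right) = -156$)
$478 \left(\left(-98 - c{\left(-15 \right)}\right) + M\right) = 478 \left(\left(-98 - -5\right) - 156\right) = 478 \left(\left(-98 + 5\right) - 156\right) = 478 \left(-93 - 156\right) = 478 \left(-249\right) = -119022$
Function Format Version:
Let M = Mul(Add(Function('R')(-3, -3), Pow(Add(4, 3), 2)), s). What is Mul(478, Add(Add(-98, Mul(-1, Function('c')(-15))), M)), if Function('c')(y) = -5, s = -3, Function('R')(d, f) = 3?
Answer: -119022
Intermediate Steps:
M = -156 (M = Mul(Add(3, Pow(Add(4, 3), 2)), -3) = Mul(Add(3, Pow(7, 2)), -3) = Mul(Add(3, 49), -3) = Mul(52, -3) = -156)
Mul(478, Add(Add(-98, Mul(-1, Function('c')(-15))), M)) = Mul(478, Add(Add(-98, Mul(-1, -5)), -156)) = Mul(478, Add(Add(-98, 5), -156)) = Mul(478, Add(-93, -156)) = Mul(478, -249) = -119022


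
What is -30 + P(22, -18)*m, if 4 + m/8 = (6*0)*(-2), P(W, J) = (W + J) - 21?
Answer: 514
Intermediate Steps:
P(W, J) = -21 + J + W (P(W, J) = (J + W) - 21 = -21 + J + W)
m = -32 (m = -32 + 8*((6*0)*(-2)) = -32 + 8*(0*(-2)) = -32 + 8*0 = -32 + 0 = -32)
-30 + P(22, -18)*m = -30 + (-21 - 18 + 22)*(-32) = -30 - 17*(-32) = -30 + 544 = 514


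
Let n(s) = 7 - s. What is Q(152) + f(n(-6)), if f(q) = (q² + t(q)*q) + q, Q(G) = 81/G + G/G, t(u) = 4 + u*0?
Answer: 35801/152 ≈ 235.53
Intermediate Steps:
t(u) = 4 (t(u) = 4 + 0 = 4)
Q(G) = 1 + 81/G (Q(G) = 81/G + 1 = 1 + 81/G)
f(q) = q² + 5*q (f(q) = (q² + 4*q) + q = q² + 5*q)
Q(152) + f(n(-6)) = (81 + 152)/152 + (7 - 1*(-6))*(5 + (7 - 1*(-6))) = (1/152)*233 + (7 + 6)*(5 + (7 + 6)) = 233/152 + 13*(5 + 13) = 233/152 + 13*18 = 233/152 + 234 = 35801/152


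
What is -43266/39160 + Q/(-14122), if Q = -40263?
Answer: 241424157/138254380 ≈ 1.7462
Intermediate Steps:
-43266/39160 + Q/(-14122) = -43266/39160 - 40263/(-14122) = -43266*1/39160 - 40263*(-1/14122) = -21633/19580 + 40263/14122 = 241424157/138254380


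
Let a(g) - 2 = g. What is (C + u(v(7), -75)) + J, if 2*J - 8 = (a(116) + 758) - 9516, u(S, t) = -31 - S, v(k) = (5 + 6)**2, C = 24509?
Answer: 20041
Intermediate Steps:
a(g) = 2 + g
v(k) = 121 (v(k) = 11**2 = 121)
J = -4316 (J = 4 + (((2 + 116) + 758) - 9516)/2 = 4 + ((118 + 758) - 9516)/2 = 4 + (876 - 9516)/2 = 4 + (1/2)*(-8640) = 4 - 4320 = -4316)
(C + u(v(7), -75)) + J = (24509 + (-31 - 1*121)) - 4316 = (24509 + (-31 - 121)) - 4316 = (24509 - 152) - 4316 = 24357 - 4316 = 20041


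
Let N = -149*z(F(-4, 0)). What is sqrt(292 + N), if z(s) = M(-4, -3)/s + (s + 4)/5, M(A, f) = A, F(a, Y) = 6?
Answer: 2*sqrt(210)/3 ≈ 9.6609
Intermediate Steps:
z(s) = 4/5 - 4/s + s/5 (z(s) = -4/s + (s + 4)/5 = -4/s + (4 + s)*(1/5) = -4/s + (4/5 + s/5) = 4/5 - 4/s + s/5)
N = -596/3 (N = -149*(-20 + 6*(4 + 6))/(5*6) = -149*(-20 + 6*10)/(5*6) = -149*(-20 + 60)/(5*6) = -149*40/(5*6) = -149*4/3 = -596/3 ≈ -198.67)
sqrt(292 + N) = sqrt(292 - 596/3) = sqrt(280/3) = 2*sqrt(210)/3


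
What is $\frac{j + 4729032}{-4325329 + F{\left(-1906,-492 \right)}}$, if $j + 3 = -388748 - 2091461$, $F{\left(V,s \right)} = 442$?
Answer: $- \frac{321260}{617841} \approx -0.51997$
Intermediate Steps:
$j = -2480212$ ($j = -3 - 2480209 = -2480212$)
$\frac{j + 4729032}{-4325329 + F{\left(-1906,-492 \right)}} = \frac{-2480212 + 4729032}{-4325329 + 442} = \frac{2248820}{-4324887} = 2248820 \left(- \frac{1}{4324887}\right) = - \frac{321260}{617841}$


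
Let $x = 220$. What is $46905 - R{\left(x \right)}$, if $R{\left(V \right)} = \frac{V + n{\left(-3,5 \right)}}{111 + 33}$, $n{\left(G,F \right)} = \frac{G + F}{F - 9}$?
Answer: $\frac{13508201}{288} \approx 46904.0$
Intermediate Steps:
$n{\left(G,F \right)} = \frac{F + G}{-9 + F}$
$R{\left(V \right)} = - \frac{1}{288} + \frac{V}{144}$ ($R{\left(V \right)} = \frac{V + \frac{5 - 3}{-9 + 5}}{111 + 33} = \frac{V + \frac{1}{-4} \cdot 2}{144} = \left(V - \frac{1}{2}\right) \frac{1}{144} = \left(- \frac{1}{2} + V\right) \frac{1}{144} = - \frac{1}{288} + \frac{V}{144}$)
$46905 - R{\left(x \right)} = 46905 - \left(- \frac{1}{288} + \frac{1}{144} \cdot 220\right) = 46905 - \left(- \frac{1}{288} + \frac{55}{36}\right) = 46905 - \frac{439}{288} = \frac{13508201}{288}$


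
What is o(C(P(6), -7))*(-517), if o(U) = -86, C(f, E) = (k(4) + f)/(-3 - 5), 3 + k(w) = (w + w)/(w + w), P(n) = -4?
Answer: 44462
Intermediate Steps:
k(w) = -2 (k(w) = -3 + (w + w)/(w + w) = -3 + (2*w)/((2*w)) = -3 + (2*w)*(1/(2*w)) = -3 + 1 = -2)
C(f, E) = 1/4 - f/8 (C(f, E) = (-2 + f)/(-3 - 5) = (-2 + f)/(-8) = (-2 + f)*(-1/8) = 1/4 - f/8)
o(C(P(6), -7))*(-517) = -86*(-517) = 44462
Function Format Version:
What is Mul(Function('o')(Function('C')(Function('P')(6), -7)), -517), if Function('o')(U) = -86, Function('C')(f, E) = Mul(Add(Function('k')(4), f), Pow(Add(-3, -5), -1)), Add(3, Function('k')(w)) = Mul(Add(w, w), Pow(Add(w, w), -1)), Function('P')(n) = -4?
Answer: 44462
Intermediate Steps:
Function('k')(w) = -2 (Function('k')(w) = Add(-3, Mul(Add(w, w), Pow(Add(w, w), -1))) = Add(-3, Mul(Mul(2, w), Pow(Mul(2, w), -1))) = Add(-3, Mul(Mul(2, w), Mul(Rational(1, 2), Pow(w, -1)))) = Add(-3, 1) = -2)
Function('C')(f, E) = Add(Rational(1, 4), Mul(Rational(-1, 8), f)) (Function('C')(f, E) = Mul(Add(-2, f), Pow(Add(-3, -5), -1)) = Mul(Add(-2, f), Pow(-8, -1)) = Mul(Add(-2, f), Rational(-1, 8)) = Add(Rational(1, 4), Mul(Rational(-1, 8), f)))
Mul(Function('o')(Function('C')(Function('P')(6), -7)), -517) = Mul(-86, -517) = 44462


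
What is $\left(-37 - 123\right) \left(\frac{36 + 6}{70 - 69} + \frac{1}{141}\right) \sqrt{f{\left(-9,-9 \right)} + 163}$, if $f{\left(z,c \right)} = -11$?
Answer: $- \frac{1895360 \sqrt{38}}{141} \approx -82864.0$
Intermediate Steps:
$\left(-37 - 123\right) \left(\frac{36 + 6}{70 - 69} + \frac{1}{141}\right) \sqrt{f{\left(-9,-9 \right)} + 163} = \left(-37 - 123\right) \left(\frac{36 + 6}{70 - 69} + \frac{1}{141}\right) \sqrt{-11 + 163} = - 160 \left(\frac{42}{1} + \frac{1}{141}\right) \sqrt{152} = - 160 \left(42 \cdot 1 + \frac{1}{141}\right) 2 \sqrt{38} = - 160 \left(42 + \frac{1}{141}\right) 2 \sqrt{38} = \left(-160\right) \frac{5923}{141} \cdot 2 \sqrt{38} = - \frac{947680 \cdot 2 \sqrt{38}}{141} = - \frac{1895360 \sqrt{38}}{141}$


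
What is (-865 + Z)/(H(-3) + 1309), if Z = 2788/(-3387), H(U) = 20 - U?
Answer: -2932543/4511484 ≈ -0.65002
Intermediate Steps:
Z = -2788/3387 (Z = 2788*(-1/3387) = -2788/3387 ≈ -0.82315)
(-865 + Z)/(H(-3) + 1309) = (-865 - 2788/3387)/((20 - 1*(-3)) + 1309) = -2932543/(3387*((20 + 3) + 1309)) = -2932543/(3387*(23 + 1309)) = -2932543/3387/1332 = -2932543/3387*1/1332 = -2932543/4511484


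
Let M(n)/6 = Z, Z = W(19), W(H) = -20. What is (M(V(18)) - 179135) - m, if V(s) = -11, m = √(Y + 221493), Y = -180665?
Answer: -179255 - 2*√10207 ≈ -1.7946e+5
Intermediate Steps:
m = 2*√10207 (m = √(-180665 + 221493) = √40828 = 2*√10207 ≈ 202.06)
Z = -20
M(n) = -120 (M(n) = 6*(-20) = -120)
(M(V(18)) - 179135) - m = (-120 - 179135) - 2*√10207 = -179255 - 2*√10207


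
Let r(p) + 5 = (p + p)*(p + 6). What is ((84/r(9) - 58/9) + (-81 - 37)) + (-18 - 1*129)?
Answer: -646639/2385 ≈ -271.13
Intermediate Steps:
r(p) = -5 + 2*p*(6 + p) (r(p) = -5 + (p + p)*(p + 6) = -5 + (2*p)*(6 + p) = -5 + 2*p*(6 + p))
((84/r(9) - 58/9) + (-81 - 37)) + (-18 - 1*129) = ((84/(-5 + 2*9**2 + 12*9) - 58/9) + (-81 - 37)) + (-18 - 1*129) = ((84/(-5 + 2*81 + 108) - 58*1/9) - 118) + (-18 - 129) = ((84/(-5 + 162 + 108) - 58/9) - 118) - 147 = ((84/265 - 58/9) - 118) - 147 = (-14614/2385 - 118) - 147 = -296044/2385 - 147 = -646639/2385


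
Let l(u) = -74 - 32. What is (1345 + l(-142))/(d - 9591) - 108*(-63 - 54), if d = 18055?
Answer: 106952343/8464 ≈ 12636.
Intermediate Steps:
l(u) = -106
(1345 + l(-142))/(d - 9591) - 108*(-63 - 54) = (1345 - 106)/(18055 - 9591) - 108*(-63 - 54) = 1239/8464 - 108*(-117) = 1239*(1/8464) - 1*(-12636) = 1239/8464 + 12636 = 106952343/8464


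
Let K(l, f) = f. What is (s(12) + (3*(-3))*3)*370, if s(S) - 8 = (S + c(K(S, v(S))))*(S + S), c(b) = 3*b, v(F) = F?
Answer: 419210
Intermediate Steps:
s(S) = 8 + 8*S² (s(S) = 8 + (S + 3*S)*(S + S) = 8 + (4*S)*(2*S) = 8 + 8*S²)
(s(12) + (3*(-3))*3)*370 = ((8 + 8*12²) + (3*(-3))*3)*370 = ((8 + 8*144) - 9*3)*370 = ((8 + 1152) - 27)*370 = (1160 - 27)*370 = 1133*370 = 419210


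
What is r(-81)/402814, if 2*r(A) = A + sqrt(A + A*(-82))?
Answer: 0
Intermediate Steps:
r(A) = A/2 + 9*sqrt(-A)/2 (r(A) = (A + sqrt(A + A*(-82)))/2 = (A + sqrt(A - 82*A))/2 = (A + sqrt(-81*A))/2 = (A + 9*sqrt(-A))/2 = A/2 + 9*sqrt(-A)/2)
r(-81)/402814 = ((1/2)*(-81) + 9*sqrt(-1*(-81))/2)/402814 = (-81/2 + 9*sqrt(81)/2)*(1/402814) = (-81/2 + (9/2)*9)*(1/402814) = (-81/2 + 81/2)*(1/402814) = 0*(1/402814) = 0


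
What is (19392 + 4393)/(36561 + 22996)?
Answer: 23785/59557 ≈ 0.39937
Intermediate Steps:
(19392 + 4393)/(36561 + 22996) = 23785/59557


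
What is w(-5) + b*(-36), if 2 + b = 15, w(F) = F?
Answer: -473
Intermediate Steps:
b = 13 (b = -2 + 15 = 13)
w(-5) + b*(-36) = -5 + 13*(-36) = -5 - 468 = -473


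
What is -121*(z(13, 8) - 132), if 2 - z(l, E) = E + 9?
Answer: 17787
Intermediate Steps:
z(l, E) = -7 - E (z(l, E) = 2 - (E + 9) = 2 - (9 + E) = 2 + (-9 - E) = -7 - E)
-121*(z(13, 8) - 132) = -121*((-7 - 1*8) - 132) = -121*((-7 - 8) - 132) = -121*(-15 - 132) = -121*(-147) = 17787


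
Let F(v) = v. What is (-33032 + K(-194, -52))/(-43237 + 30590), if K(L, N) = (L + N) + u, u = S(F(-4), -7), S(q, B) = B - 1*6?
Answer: 33291/12647 ≈ 2.6323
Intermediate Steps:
S(q, B) = -6 + B (S(q, B) = B - 6 = -6 + B)
u = -13 (u = -6 - 7 = -13)
K(L, N) = -13 + L + N (K(L, N) = (L + N) - 13 = -13 + L + N)
(-33032 + K(-194, -52))/(-43237 + 30590) = (-33032 + (-13 - 194 - 52))/(-43237 + 30590) = (-33032 - 259)/(-12647) = -33291*(-1/12647) = 33291/12647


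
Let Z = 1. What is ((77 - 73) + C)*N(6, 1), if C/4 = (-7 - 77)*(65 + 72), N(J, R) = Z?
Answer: -46028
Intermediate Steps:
N(J, R) = 1
C = -46032 (C = 4*((-7 - 77)*(65 + 72)) = 4*(-84*137) = 4*(-11508) = -46032)
((77 - 73) + C)*N(6, 1) = ((77 - 73) - 46032)*1 = (4 - 46032)*1 = -46028*1 = -46028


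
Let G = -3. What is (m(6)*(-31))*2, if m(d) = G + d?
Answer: -186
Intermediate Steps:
m(d) = -3 + d
(m(6)*(-31))*2 = ((-3 + 6)*(-31))*2 = (3*(-31))*2 = -93*2 = -186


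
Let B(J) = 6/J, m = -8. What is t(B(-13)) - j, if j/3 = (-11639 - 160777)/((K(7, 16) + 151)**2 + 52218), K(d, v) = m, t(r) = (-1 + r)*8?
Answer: -4321160/944671 ≈ -4.5742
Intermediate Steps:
t(r) = -8 + 8*r
K(d, v) = -8
j = -517248/72667 (j = 3*((-11639 - 160777)/((-8 + 151)**2 + 52218)) = 3*(-172416/(143**2 + 52218)) = 3*(-172416/(20449 + 52218)) = 3*(-172416/72667) = -517248/72667 ≈ -7.1181)
t(B(-13)) - j = (-8 + 8*(6/(-13))) - 1*(-517248/72667) = (-8 + 8*(6*(-1/13))) + 517248/72667 = (-8 + 8*(-6/13)) + 517248/72667 = (-8 - 48/13) + 517248/72667 = -152/13 + 517248/72667 = -4321160/944671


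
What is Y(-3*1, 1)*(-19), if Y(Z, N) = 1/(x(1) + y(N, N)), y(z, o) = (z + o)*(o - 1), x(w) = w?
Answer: -19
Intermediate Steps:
y(z, o) = (-1 + o)*(o + z) (y(z, o) = (o + z)*(-1 + o) = (-1 + o)*(o + z))
Y(Z, N) = 1/(1 - 2*N + 2*N**2) (Y(Z, N) = 1/(1 + (N**2 - N - N + N*N)) = 1/(1 + (N**2 - N - N + N**2)) = 1/(1 + (-2*N + 2*N**2)) = 1/(1 - 2*N + 2*N**2))
Y(-3*1, 1)*(-19) = -19/(1 - 2*1 + 2*1**2) = -19/(1 - 2 + 2*1) = -19/(1 - 2 + 2) = -19/1 = 1*(-19) = -19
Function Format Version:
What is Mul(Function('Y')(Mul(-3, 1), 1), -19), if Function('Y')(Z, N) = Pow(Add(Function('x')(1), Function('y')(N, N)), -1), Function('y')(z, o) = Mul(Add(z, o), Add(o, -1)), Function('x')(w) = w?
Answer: -19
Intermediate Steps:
Function('y')(z, o) = Mul(Add(-1, o), Add(o, z)) (Function('y')(z, o) = Mul(Add(o, z), Add(-1, o)) = Mul(Add(-1, o), Add(o, z)))
Function('Y')(Z, N) = Pow(Add(1, Mul(-2, N), Mul(2, Pow(N, 2))), -1) (Function('Y')(Z, N) = Pow(Add(1, Add(Pow(N, 2), Mul(-1, N), Mul(-1, N), Mul(N, N))), -1) = Pow(Add(1, Add(Pow(N, 2), Mul(-1, N), Mul(-1, N), Pow(N, 2))), -1) = Pow(Add(1, Add(Mul(-2, N), Mul(2, Pow(N, 2)))), -1) = Pow(Add(1, Mul(-2, N), Mul(2, Pow(N, 2))), -1))
Mul(Function('Y')(Mul(-3, 1), 1), -19) = Mul(Pow(Add(1, Mul(-2, 1), Mul(2, Pow(1, 2))), -1), -19) = Mul(Pow(Add(1, -2, Mul(2, 1)), -1), -19) = Mul(Pow(Add(1, -2, 2), -1), -19) = Mul(Pow(1, -1), -19) = Mul(1, -19) = -19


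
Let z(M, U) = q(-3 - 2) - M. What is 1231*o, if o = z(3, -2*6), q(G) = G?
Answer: -9848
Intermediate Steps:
z(M, U) = -5 - M (z(M, U) = (-3 - 2) - M = -5 - M)
o = -8 (o = -5 - 1*3 = -5 - 3 = -8)
1231*o = 1231*(-8) = -9848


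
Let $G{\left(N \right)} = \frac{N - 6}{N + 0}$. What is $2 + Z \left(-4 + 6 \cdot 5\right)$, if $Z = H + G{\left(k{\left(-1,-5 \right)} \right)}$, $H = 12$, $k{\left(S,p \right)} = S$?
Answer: $496$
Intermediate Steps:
$G{\left(N \right)} = \frac{-6 + N}{N}$
$Z = 19$ ($Z = 12 + \frac{-6 - 1}{-1} = 12 - -7 = 12 + 7 = 19$)
$2 + Z \left(-4 + 6 \cdot 5\right) = 2 + 19 \left(-4 + 6 \cdot 5\right) = 2 + 19 \left(-4 + 30\right) = 2 + 19 \cdot 26 = 2 + 494 = 496$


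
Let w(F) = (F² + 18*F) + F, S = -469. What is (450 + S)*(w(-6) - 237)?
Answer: 5985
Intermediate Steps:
w(F) = F² + 19*F
(450 + S)*(w(-6) - 237) = (450 - 469)*(-6*(19 - 6) - 237) = -19*(-6*13 - 237) = -19*(-78 - 237) = -19*(-315) = 5985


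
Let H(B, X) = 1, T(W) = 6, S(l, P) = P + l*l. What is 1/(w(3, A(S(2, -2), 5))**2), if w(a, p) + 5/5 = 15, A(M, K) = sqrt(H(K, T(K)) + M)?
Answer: 1/196 ≈ 0.0051020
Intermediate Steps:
S(l, P) = P + l**2
A(M, K) = sqrt(1 + M)
w(a, p) = 14 (w(a, p) = -1 + 15 = 14)
1/(w(3, A(S(2, -2), 5))**2) = 1/(14**2) = 1/196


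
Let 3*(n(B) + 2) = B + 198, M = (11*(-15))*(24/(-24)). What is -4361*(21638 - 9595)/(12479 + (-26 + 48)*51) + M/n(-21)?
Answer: -142446126/36917 ≈ -3858.6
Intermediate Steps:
M = 165 (M = -3960*(-1)/24 = -165*(-1) = 165)
n(B) = 64 + B/3 (n(B) = -2 + (B + 198)/3 = -2 + (198 + B)/3 = -2 + (66 + B/3) = 64 + B/3)
-4361*(21638 - 9595)/(12479 + (-26 + 48)*51) + M/n(-21) = -4361*(21638 - 9595)/(12479 + (-26 + 48)*51) + 165/(64 + (1/3)*(-21)) = -4361*12043/(12479 + 22*51) + 165/(64 - 7) = -4361*12043/(12479 + 1122) + 165/57 = -4361/(13601*(1/12043)) + 165*(1/57) = -4361/13601/12043 + 55/19 = -4361*12043/13601 + 55/19 = -7502789/1943 + 55/19 = -142446126/36917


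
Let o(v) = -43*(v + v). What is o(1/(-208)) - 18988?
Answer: -1974709/104 ≈ -18988.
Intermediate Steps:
o(v) = -86*v
o(1/(-208)) - 18988 = -86/(-208) - 18988 = -86*(-1/208) - 18988 = 43/104 - 18988 = -1974709/104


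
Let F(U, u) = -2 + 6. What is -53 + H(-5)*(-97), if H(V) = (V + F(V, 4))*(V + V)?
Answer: -1023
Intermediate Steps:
F(U, u) = 4
H(V) = 2*V*(4 + V) (H(V) = (V + 4)*(V + V) = (4 + V)*(2*V) = 2*V*(4 + V))
-53 + H(-5)*(-97) = -53 + (2*(-5)*(4 - 5))*(-97) = -53 + (2*(-5)*(-1))*(-97) = -53 + 10*(-97) = -53 - 970 = -1023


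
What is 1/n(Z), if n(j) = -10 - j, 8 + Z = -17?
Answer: 1/15 ≈ 0.066667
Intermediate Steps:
Z = -25 (Z = -8 - 17 = -25)
1/n(Z) = 1/(-10 - 1*(-25)) = 1/(-10 + 25) = 1/15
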